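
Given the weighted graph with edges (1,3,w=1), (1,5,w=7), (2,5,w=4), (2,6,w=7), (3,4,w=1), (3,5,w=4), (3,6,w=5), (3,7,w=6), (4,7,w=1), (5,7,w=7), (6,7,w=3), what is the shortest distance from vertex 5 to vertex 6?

Step 1: Build adjacency list with weights:
  1: 3(w=1), 5(w=7)
  2: 5(w=4), 6(w=7)
  3: 1(w=1), 4(w=1), 5(w=4), 6(w=5), 7(w=6)
  4: 3(w=1), 7(w=1)
  5: 1(w=7), 2(w=4), 3(w=4), 7(w=7)
  6: 2(w=7), 3(w=5), 7(w=3)
  7: 3(w=6), 4(w=1), 5(w=7), 6(w=3)

Step 2: Apply Dijkstra's algorithm from vertex 5:
  Visit vertex 5 (distance=0)
    Update dist[1] = 7
    Update dist[2] = 4
    Update dist[3] = 4
    Update dist[7] = 7
  Visit vertex 2 (distance=4)
    Update dist[6] = 11
  Visit vertex 3 (distance=4)
    Update dist[1] = 5
    Update dist[4] = 5
    Update dist[6] = 9
  Visit vertex 1 (distance=5)
  Visit vertex 4 (distance=5)
    Update dist[7] = 6
  Visit vertex 7 (distance=6)
  Visit vertex 6 (distance=9)

Step 3: Shortest path: 5 -> 3 -> 6
Total weight: 4 + 5 = 9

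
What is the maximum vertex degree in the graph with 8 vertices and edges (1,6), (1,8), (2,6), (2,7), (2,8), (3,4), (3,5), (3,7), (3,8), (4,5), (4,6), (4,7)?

Step 1: Count edges incident to each vertex:
  deg(1) = 2 (neighbors: 6, 8)
  deg(2) = 3 (neighbors: 6, 7, 8)
  deg(3) = 4 (neighbors: 4, 5, 7, 8)
  deg(4) = 4 (neighbors: 3, 5, 6, 7)
  deg(5) = 2 (neighbors: 3, 4)
  deg(6) = 3 (neighbors: 1, 2, 4)
  deg(7) = 3 (neighbors: 2, 3, 4)
  deg(8) = 3 (neighbors: 1, 2, 3)

Step 2: Find maximum:
  max(2, 3, 4, 4, 2, 3, 3, 3) = 4 (vertex 3)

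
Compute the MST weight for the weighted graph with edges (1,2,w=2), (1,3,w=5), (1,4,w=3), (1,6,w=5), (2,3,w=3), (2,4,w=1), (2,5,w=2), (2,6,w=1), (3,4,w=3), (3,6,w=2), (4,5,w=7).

Apply Kruskal's algorithm (sort edges by weight, add if no cycle):

Sorted edges by weight:
  (2,6) w=1
  (2,4) w=1
  (1,2) w=2
  (2,5) w=2
  (3,6) w=2
  (1,4) w=3
  (2,3) w=3
  (3,4) w=3
  (1,3) w=5
  (1,6) w=5
  (4,5) w=7

Add edge (2,6) w=1 -- no cycle. Running total: 1
Add edge (2,4) w=1 -- no cycle. Running total: 2
Add edge (1,2) w=2 -- no cycle. Running total: 4
Add edge (2,5) w=2 -- no cycle. Running total: 6
Add edge (3,6) w=2 -- no cycle. Running total: 8

MST edges: (2,6,w=1), (2,4,w=1), (1,2,w=2), (2,5,w=2), (3,6,w=2)
Total MST weight: 1 + 1 + 2 + 2 + 2 = 8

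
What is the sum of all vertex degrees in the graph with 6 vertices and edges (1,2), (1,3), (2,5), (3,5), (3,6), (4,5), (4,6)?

Step 1: Count edges incident to each vertex:
  deg(1) = 2 (neighbors: 2, 3)
  deg(2) = 2 (neighbors: 1, 5)
  deg(3) = 3 (neighbors: 1, 5, 6)
  deg(4) = 2 (neighbors: 5, 6)
  deg(5) = 3 (neighbors: 2, 3, 4)
  deg(6) = 2 (neighbors: 3, 4)

Step 2: Sum all degrees:
  2 + 2 + 3 + 2 + 3 + 2 = 14

Verification: sum of degrees = 2 * |E| = 2 * 7 = 14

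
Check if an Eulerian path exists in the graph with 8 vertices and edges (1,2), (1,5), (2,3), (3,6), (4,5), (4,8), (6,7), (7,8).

Step 1: Find the degree of each vertex:
  deg(1) = 2
  deg(2) = 2
  deg(3) = 2
  deg(4) = 2
  deg(5) = 2
  deg(6) = 2
  deg(7) = 2
  deg(8) = 2

Step 2: Count vertices with odd degree:
  All vertices have even degree (0 odd-degree vertices)

Step 3: Apply Euler's theorem:
  - Eulerian circuit exists iff graph is connected and all vertices have even degree
  - Eulerian path exists iff graph is connected and has 0 or 2 odd-degree vertices

Graph is connected with 0 odd-degree vertices.
Both Eulerian circuit and Eulerian path exist.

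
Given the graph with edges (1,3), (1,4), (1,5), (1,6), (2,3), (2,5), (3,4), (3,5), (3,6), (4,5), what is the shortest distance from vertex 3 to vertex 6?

Step 1: Build adjacency list:
  1: 3, 4, 5, 6
  2: 3, 5
  3: 1, 2, 4, 5, 6
  4: 1, 3, 5
  5: 1, 2, 3, 4
  6: 1, 3

Step 2: BFS from vertex 3 to find shortest path to 6:
  vertex 1 reached at distance 1
  vertex 2 reached at distance 1
  vertex 4 reached at distance 1
  vertex 5 reached at distance 1
  vertex 6 reached at distance 1

Step 3: Shortest path: 3 -> 6
Path length: 1 edge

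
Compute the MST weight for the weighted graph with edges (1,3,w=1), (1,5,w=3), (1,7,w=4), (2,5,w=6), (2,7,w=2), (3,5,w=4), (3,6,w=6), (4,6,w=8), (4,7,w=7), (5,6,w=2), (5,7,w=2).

Apply Kruskal's algorithm (sort edges by weight, add if no cycle):

Sorted edges by weight:
  (1,3) w=1
  (2,7) w=2
  (5,6) w=2
  (5,7) w=2
  (1,5) w=3
  (1,7) w=4
  (3,5) w=4
  (2,5) w=6
  (3,6) w=6
  (4,7) w=7
  (4,6) w=8

Add edge (1,3) w=1 -- no cycle. Running total: 1
Add edge (2,7) w=2 -- no cycle. Running total: 3
Add edge (5,6) w=2 -- no cycle. Running total: 5
Add edge (5,7) w=2 -- no cycle. Running total: 7
Add edge (1,5) w=3 -- no cycle. Running total: 10
Skip edge (1,7) w=4 -- would create cycle
Skip edge (3,5) w=4 -- would create cycle
Skip edge (2,5) w=6 -- would create cycle
Skip edge (3,6) w=6 -- would create cycle
Add edge (4,7) w=7 -- no cycle. Running total: 17

MST edges: (1,3,w=1), (2,7,w=2), (5,6,w=2), (5,7,w=2), (1,5,w=3), (4,7,w=7)
Total MST weight: 1 + 2 + 2 + 2 + 3 + 7 = 17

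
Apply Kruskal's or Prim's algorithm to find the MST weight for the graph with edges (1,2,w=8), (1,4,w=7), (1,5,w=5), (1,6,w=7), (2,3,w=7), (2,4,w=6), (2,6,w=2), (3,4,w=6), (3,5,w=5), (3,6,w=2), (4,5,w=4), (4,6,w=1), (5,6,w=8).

Apply Kruskal's algorithm (sort edges by weight, add if no cycle):

Sorted edges by weight:
  (4,6) w=1
  (2,6) w=2
  (3,6) w=2
  (4,5) w=4
  (1,5) w=5
  (3,5) w=5
  (2,4) w=6
  (3,4) w=6
  (1,4) w=7
  (1,6) w=7
  (2,3) w=7
  (1,2) w=8
  (5,6) w=8

Add edge (4,6) w=1 -- no cycle. Running total: 1
Add edge (2,6) w=2 -- no cycle. Running total: 3
Add edge (3,6) w=2 -- no cycle. Running total: 5
Add edge (4,5) w=4 -- no cycle. Running total: 9
Add edge (1,5) w=5 -- no cycle. Running total: 14

MST edges: (4,6,w=1), (2,6,w=2), (3,6,w=2), (4,5,w=4), (1,5,w=5)
Total MST weight: 1 + 2 + 2 + 4 + 5 = 14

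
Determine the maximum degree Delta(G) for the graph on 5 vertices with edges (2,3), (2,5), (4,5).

Step 1: Count edges incident to each vertex:
  deg(1) = 0 (neighbors: none)
  deg(2) = 2 (neighbors: 3, 5)
  deg(3) = 1 (neighbors: 2)
  deg(4) = 1 (neighbors: 5)
  deg(5) = 2 (neighbors: 2, 4)

Step 2: Find maximum:
  max(0, 2, 1, 1, 2) = 2 (vertex 2)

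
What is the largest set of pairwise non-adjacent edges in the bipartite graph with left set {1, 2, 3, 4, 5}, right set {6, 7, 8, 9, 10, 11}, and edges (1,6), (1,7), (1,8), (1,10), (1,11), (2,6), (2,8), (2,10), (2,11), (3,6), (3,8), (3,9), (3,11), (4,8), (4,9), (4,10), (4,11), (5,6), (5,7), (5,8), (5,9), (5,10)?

Step 1: List the neighbors of each left vertex:
  1: 6, 7, 8, 10, 11
  2: 6, 8, 10, 11
  3: 6, 8, 9, 11
  4: 8, 9, 10, 11
  5: 6, 7, 8, 9, 10

Step 2: Greedily match left vertices, then look for augmenting paths:
  Match 1 -- 6
  Match 2 -- 8
  Match 3 -- 9
  Match 4 -- 10
  Match 5 -- 7
  No augmenting path remains.

Step 3: Verify this is maximum:
  Matching size 5 = min(|L|, |R|) = min(5, 6), which is an upper bound, so this matching is maximum.

Maximum matching: {(1,6), (2,8), (3,9), (4,10), (5,7)}
Size: 5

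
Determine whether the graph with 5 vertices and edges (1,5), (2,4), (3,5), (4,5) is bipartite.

Step 1: Attempt 2-coloring using BFS:
  Start at vertex 1, assign color 0
  Color vertex 5 with color 1 (neighbor of 1)
  Color vertex 3 with color 0 (neighbor of 5)
  Color vertex 4 with color 0 (neighbor of 5)
  Color vertex 2 with color 1 (neighbor of 4)

Step 2: 2-coloring succeeded. No conflicts found.
  Set A (color 0): {1, 3, 4}
  Set B (color 1): {2, 5}

The graph is bipartite with partition {1, 3, 4}, {2, 5}.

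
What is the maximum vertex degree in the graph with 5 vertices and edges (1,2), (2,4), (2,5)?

Step 1: Count edges incident to each vertex:
  deg(1) = 1 (neighbors: 2)
  deg(2) = 3 (neighbors: 1, 4, 5)
  deg(3) = 0 (neighbors: none)
  deg(4) = 1 (neighbors: 2)
  deg(5) = 1 (neighbors: 2)

Step 2: Find maximum:
  max(1, 3, 0, 1, 1) = 3 (vertex 2)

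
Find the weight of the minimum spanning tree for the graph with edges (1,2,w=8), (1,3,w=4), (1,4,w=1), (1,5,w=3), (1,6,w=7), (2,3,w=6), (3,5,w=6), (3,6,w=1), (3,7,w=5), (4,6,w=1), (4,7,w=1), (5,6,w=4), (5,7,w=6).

Apply Kruskal's algorithm (sort edges by weight, add if no cycle):

Sorted edges by weight:
  (1,4) w=1
  (3,6) w=1
  (4,6) w=1
  (4,7) w=1
  (1,5) w=3
  (1,3) w=4
  (5,6) w=4
  (3,7) w=5
  (2,3) w=6
  (3,5) w=6
  (5,7) w=6
  (1,6) w=7
  (1,2) w=8

Add edge (1,4) w=1 -- no cycle. Running total: 1
Add edge (3,6) w=1 -- no cycle. Running total: 2
Add edge (4,6) w=1 -- no cycle. Running total: 3
Add edge (4,7) w=1 -- no cycle. Running total: 4
Add edge (1,5) w=3 -- no cycle. Running total: 7
Skip edge (1,3) w=4 -- would create cycle
Skip edge (5,6) w=4 -- would create cycle
Skip edge (3,7) w=5 -- would create cycle
Add edge (2,3) w=6 -- no cycle. Running total: 13

MST edges: (1,4,w=1), (3,6,w=1), (4,6,w=1), (4,7,w=1), (1,5,w=3), (2,3,w=6)
Total MST weight: 1 + 1 + 1 + 1 + 3 + 6 = 13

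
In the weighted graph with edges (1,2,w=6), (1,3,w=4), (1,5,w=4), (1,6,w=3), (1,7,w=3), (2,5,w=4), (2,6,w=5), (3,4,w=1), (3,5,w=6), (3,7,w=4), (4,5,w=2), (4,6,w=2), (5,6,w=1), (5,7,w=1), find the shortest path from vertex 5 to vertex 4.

Step 1: Build adjacency list with weights:
  1: 2(w=6), 3(w=4), 5(w=4), 6(w=3), 7(w=3)
  2: 1(w=6), 5(w=4), 6(w=5)
  3: 1(w=4), 4(w=1), 5(w=6), 7(w=4)
  4: 3(w=1), 5(w=2), 6(w=2)
  5: 1(w=4), 2(w=4), 3(w=6), 4(w=2), 6(w=1), 7(w=1)
  6: 1(w=3), 2(w=5), 4(w=2), 5(w=1)
  7: 1(w=3), 3(w=4), 5(w=1)

Step 2: Apply Dijkstra's algorithm from vertex 5:
  Visit vertex 5 (distance=0)
    Update dist[1] = 4
    Update dist[2] = 4
    Update dist[3] = 6
    Update dist[4] = 2
    Update dist[6] = 1
    Update dist[7] = 1
  Visit vertex 6 (distance=1)
  Visit vertex 7 (distance=1)
    Update dist[3] = 5
  Visit vertex 4 (distance=2)
    Update dist[3] = 3

Step 3: Shortest path: 5 -> 4
Total weight: 2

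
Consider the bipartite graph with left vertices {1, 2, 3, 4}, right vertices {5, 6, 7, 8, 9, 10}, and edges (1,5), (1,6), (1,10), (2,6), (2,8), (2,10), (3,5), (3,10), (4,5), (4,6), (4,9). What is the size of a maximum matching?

Step 1: List the neighbors of each left vertex:
  1: 5, 6, 10
  2: 6, 8, 10
  3: 5, 10
  4: 5, 6, 9

Step 2: Greedily match left vertices, then look for augmenting paths:
  Match 1 -- 5
  Match 2 -- 6
  Match 3 -- 10
  Match 4 -- 9
  No augmenting path remains.

Step 3: Verify this is maximum:
  Matching size 4 = min(|L|, |R|) = min(4, 6), which is an upper bound, so this matching is maximum.

Maximum matching: {(1,5), (2,6), (3,10), (4,9)}
Size: 4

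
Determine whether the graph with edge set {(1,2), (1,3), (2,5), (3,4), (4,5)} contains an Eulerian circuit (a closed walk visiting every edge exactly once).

Step 1: Find the degree of each vertex:
  deg(1) = 2
  deg(2) = 2
  deg(3) = 2
  deg(4) = 2
  deg(5) = 2

Step 2: Count vertices with odd degree:
  All vertices have even degree (0 odd-degree vertices)

Step 3: Apply Euler's theorem:
  - Eulerian circuit exists iff graph is connected and all vertices have even degree
  - Eulerian path exists iff graph is connected and has 0 or 2 odd-degree vertices

Graph is connected with 0 odd-degree vertices.
Both Eulerian circuit and Eulerian path exist.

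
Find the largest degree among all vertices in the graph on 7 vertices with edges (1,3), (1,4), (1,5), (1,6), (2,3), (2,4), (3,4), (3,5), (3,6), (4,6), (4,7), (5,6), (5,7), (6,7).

Step 1: Count edges incident to each vertex:
  deg(1) = 4 (neighbors: 3, 4, 5, 6)
  deg(2) = 2 (neighbors: 3, 4)
  deg(3) = 5 (neighbors: 1, 2, 4, 5, 6)
  deg(4) = 5 (neighbors: 1, 2, 3, 6, 7)
  deg(5) = 4 (neighbors: 1, 3, 6, 7)
  deg(6) = 5 (neighbors: 1, 3, 4, 5, 7)
  deg(7) = 3 (neighbors: 4, 5, 6)

Step 2: Find maximum:
  max(4, 2, 5, 5, 4, 5, 3) = 5 (vertex 3)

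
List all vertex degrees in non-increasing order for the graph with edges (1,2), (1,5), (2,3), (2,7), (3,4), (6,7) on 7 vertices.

Step 1: Count edges incident to each vertex:
  deg(1) = 2 (neighbors: 2, 5)
  deg(2) = 3 (neighbors: 1, 3, 7)
  deg(3) = 2 (neighbors: 2, 4)
  deg(4) = 1 (neighbors: 3)
  deg(5) = 1 (neighbors: 1)
  deg(6) = 1 (neighbors: 7)
  deg(7) = 2 (neighbors: 2, 6)

Step 2: Sort degrees in non-increasing order:
  Degrees: [2, 3, 2, 1, 1, 1, 2] -> sorted: [3, 2, 2, 2, 1, 1, 1]

Degree sequence: [3, 2, 2, 2, 1, 1, 1]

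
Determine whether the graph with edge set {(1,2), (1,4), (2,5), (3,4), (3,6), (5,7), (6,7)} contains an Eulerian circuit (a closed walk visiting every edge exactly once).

Step 1: Find the degree of each vertex:
  deg(1) = 2
  deg(2) = 2
  deg(3) = 2
  deg(4) = 2
  deg(5) = 2
  deg(6) = 2
  deg(7) = 2

Step 2: Count vertices with odd degree:
  All vertices have even degree (0 odd-degree vertices)

Step 3: Apply Euler's theorem:
  - Eulerian circuit exists iff graph is connected and all vertices have even degree
  - Eulerian path exists iff graph is connected and has 0 or 2 odd-degree vertices

Graph is connected with 0 odd-degree vertices.
Both Eulerian circuit and Eulerian path exist.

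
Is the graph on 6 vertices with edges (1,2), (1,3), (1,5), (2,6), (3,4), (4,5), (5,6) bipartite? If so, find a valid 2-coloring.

Step 1: Attempt 2-coloring using BFS:
  Start at vertex 1, assign color 0
  Color vertex 2 with color 1 (neighbor of 1)
  Color vertex 3 with color 1 (neighbor of 1)
  Color vertex 5 with color 1 (neighbor of 1)
  Color vertex 6 with color 0 (neighbor of 2)
  Color vertex 4 with color 0 (neighbor of 3)

Step 2: 2-coloring succeeded. No conflicts found.
  Set A (color 0): {1, 4, 6}
  Set B (color 1): {2, 3, 5}

The graph is bipartite with partition {1, 4, 6}, {2, 3, 5}.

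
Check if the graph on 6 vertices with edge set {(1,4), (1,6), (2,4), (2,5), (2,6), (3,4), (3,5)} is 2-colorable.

Step 1: Attempt 2-coloring using BFS:
  Start at vertex 1, assign color 0
  Color vertex 4 with color 1 (neighbor of 1)
  Color vertex 6 with color 1 (neighbor of 1)
  Color vertex 2 with color 0 (neighbor of 4)
  Color vertex 3 with color 0 (neighbor of 4)
  Color vertex 5 with color 1 (neighbor of 2)

Step 2: 2-coloring succeeded. No conflicts found.
  Set A (color 0): {1, 2, 3}
  Set B (color 1): {4, 5, 6}

The graph is bipartite with partition {1, 2, 3}, {4, 5, 6}.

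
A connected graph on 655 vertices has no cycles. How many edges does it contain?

A tree on n vertices always has exactly n - 1 edges.
For n = 655: edges = 655 - 1 = 654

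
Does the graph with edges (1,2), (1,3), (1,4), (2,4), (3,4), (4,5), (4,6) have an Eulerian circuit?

Step 1: Find the degree of each vertex:
  deg(1) = 3
  deg(2) = 2
  deg(3) = 2
  deg(4) = 5
  deg(5) = 1
  deg(6) = 1

Step 2: Count vertices with odd degree:
  Odd-degree vertices: 1, 4, 5, 6 (4 total)

Step 3: Apply Euler's theorem:
  - Eulerian circuit exists iff graph is connected and all vertices have even degree
  - Eulerian path exists iff graph is connected and has 0 or 2 odd-degree vertices

Graph has 4 odd-degree vertices (need 0 or 2).
Neither Eulerian path nor Eulerian circuit exists.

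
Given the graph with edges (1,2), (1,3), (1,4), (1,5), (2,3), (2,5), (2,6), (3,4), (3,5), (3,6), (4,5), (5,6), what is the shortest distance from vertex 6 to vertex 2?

Step 1: Build adjacency list:
  1: 2, 3, 4, 5
  2: 1, 3, 5, 6
  3: 1, 2, 4, 5, 6
  4: 1, 3, 5
  5: 1, 2, 3, 4, 6
  6: 2, 3, 5

Step 2: BFS from vertex 6 to find shortest path to 2:
  vertex 2 reached at distance 1

Step 3: Shortest path: 6 -> 2
Path length: 1 edge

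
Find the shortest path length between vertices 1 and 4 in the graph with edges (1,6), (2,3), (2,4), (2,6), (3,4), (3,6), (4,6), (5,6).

Step 1: Build adjacency list:
  1: 6
  2: 3, 4, 6
  3: 2, 4, 6
  4: 2, 3, 6
  5: 6
  6: 1, 2, 3, 4, 5

Step 2: BFS from vertex 1 to find shortest path to 4:
  vertex 6 reached at distance 1
  vertex 2 reached at distance 2
  vertex 3 reached at distance 2
  vertex 4 reached at distance 2

Step 3: Shortest path: 1 -> 6 -> 4
Path length: 2 edges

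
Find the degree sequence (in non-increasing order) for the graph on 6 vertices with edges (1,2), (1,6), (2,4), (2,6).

Step 1: Count edges incident to each vertex:
  deg(1) = 2 (neighbors: 2, 6)
  deg(2) = 3 (neighbors: 1, 4, 6)
  deg(3) = 0 (neighbors: none)
  deg(4) = 1 (neighbors: 2)
  deg(5) = 0 (neighbors: none)
  deg(6) = 2 (neighbors: 1, 2)

Step 2: Sort degrees in non-increasing order:
  Degrees: [2, 3, 0, 1, 0, 2] -> sorted: [3, 2, 2, 1, 0, 0]

Degree sequence: [3, 2, 2, 1, 0, 0]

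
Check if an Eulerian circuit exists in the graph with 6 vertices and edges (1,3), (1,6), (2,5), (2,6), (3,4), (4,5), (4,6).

Step 1: Find the degree of each vertex:
  deg(1) = 2
  deg(2) = 2
  deg(3) = 2
  deg(4) = 3
  deg(5) = 2
  deg(6) = 3

Step 2: Count vertices with odd degree:
  Odd-degree vertices: 4, 6 (2 total)

Step 3: Apply Euler's theorem:
  - Eulerian circuit exists iff graph is connected and all vertices have even degree
  - Eulerian path exists iff graph is connected and has 0 or 2 odd-degree vertices

Graph is connected with exactly 2 odd-degree vertices (4, 6).
Eulerian path exists (starting and ending at the odd-degree vertices), but no Eulerian circuit.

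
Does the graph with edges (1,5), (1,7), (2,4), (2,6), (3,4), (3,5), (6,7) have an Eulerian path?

Step 1: Find the degree of each vertex:
  deg(1) = 2
  deg(2) = 2
  deg(3) = 2
  deg(4) = 2
  deg(5) = 2
  deg(6) = 2
  deg(7) = 2

Step 2: Count vertices with odd degree:
  All vertices have even degree (0 odd-degree vertices)

Step 3: Apply Euler's theorem:
  - Eulerian circuit exists iff graph is connected and all vertices have even degree
  - Eulerian path exists iff graph is connected and has 0 or 2 odd-degree vertices

Graph is connected with 0 odd-degree vertices.
Both Eulerian circuit and Eulerian path exist.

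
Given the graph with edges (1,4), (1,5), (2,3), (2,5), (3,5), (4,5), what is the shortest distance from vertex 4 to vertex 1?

Step 1: Build adjacency list:
  1: 4, 5
  2: 3, 5
  3: 2, 5
  4: 1, 5
  5: 1, 2, 3, 4

Step 2: BFS from vertex 4 to find shortest path to 1:
  vertex 1 reached at distance 1

Step 3: Shortest path: 4 -> 1
Path length: 1 edge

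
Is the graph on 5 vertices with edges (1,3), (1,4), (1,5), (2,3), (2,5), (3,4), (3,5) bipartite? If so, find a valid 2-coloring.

Step 1: Attempt 2-coloring using BFS:
  Start at vertex 1, assign color 0
  Color vertex 3 with color 1 (neighbor of 1)
  Color vertex 4 with color 1 (neighbor of 1)
  Color vertex 5 with color 1 (neighbor of 1)
  Color vertex 2 with color 0 (neighbor of 3)

Step 2: Conflict found! Vertices 3 and 4 are adjacent but have the same color.
This means the graph contains an odd cycle.

The graph is NOT bipartite.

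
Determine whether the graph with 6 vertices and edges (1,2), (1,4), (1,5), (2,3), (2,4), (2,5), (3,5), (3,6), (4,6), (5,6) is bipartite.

Step 1: Attempt 2-coloring using BFS:
  Start at vertex 1, assign color 0
  Color vertex 2 with color 1 (neighbor of 1)
  Color vertex 4 with color 1 (neighbor of 1)
  Color vertex 5 with color 1 (neighbor of 1)
  Color vertex 3 with color 0 (neighbor of 2)

Step 2: Conflict found! Vertices 2 and 4 are adjacent but have the same color.
This means the graph contains an odd cycle.

The graph is NOT bipartite.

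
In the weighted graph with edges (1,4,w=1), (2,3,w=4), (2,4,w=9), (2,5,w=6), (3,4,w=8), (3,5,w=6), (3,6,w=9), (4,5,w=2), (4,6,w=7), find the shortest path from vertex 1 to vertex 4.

Step 1: Build adjacency list with weights:
  1: 4(w=1)
  2: 3(w=4), 4(w=9), 5(w=6)
  3: 2(w=4), 4(w=8), 5(w=6), 6(w=9)
  4: 1(w=1), 2(w=9), 3(w=8), 5(w=2), 6(w=7)
  5: 2(w=6), 3(w=6), 4(w=2)
  6: 3(w=9), 4(w=7)

Step 2: Apply Dijkstra's algorithm from vertex 1:
  Visit vertex 1 (distance=0)
    Update dist[4] = 1
  Visit vertex 4 (distance=1)
    Update dist[2] = 10
    Update dist[3] = 9
    Update dist[5] = 3
    Update dist[6] = 8

Step 3: Shortest path: 1 -> 4
Total weight: 1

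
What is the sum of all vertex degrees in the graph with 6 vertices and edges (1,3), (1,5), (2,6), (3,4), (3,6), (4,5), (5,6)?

Step 1: Count edges incident to each vertex:
  deg(1) = 2 (neighbors: 3, 5)
  deg(2) = 1 (neighbors: 6)
  deg(3) = 3 (neighbors: 1, 4, 6)
  deg(4) = 2 (neighbors: 3, 5)
  deg(5) = 3 (neighbors: 1, 4, 6)
  deg(6) = 3 (neighbors: 2, 3, 5)

Step 2: Sum all degrees:
  2 + 1 + 3 + 2 + 3 + 3 = 14

Verification: sum of degrees = 2 * |E| = 2 * 7 = 14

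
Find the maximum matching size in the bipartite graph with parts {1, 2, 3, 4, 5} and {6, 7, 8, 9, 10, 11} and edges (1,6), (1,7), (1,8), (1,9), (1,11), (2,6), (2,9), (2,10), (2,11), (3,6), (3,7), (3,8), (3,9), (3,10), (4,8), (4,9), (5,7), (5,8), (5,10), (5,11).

Step 1: List the neighbors of each left vertex:
  1: 6, 7, 8, 9, 11
  2: 6, 9, 10, 11
  3: 6, 7, 8, 9, 10
  4: 8, 9
  5: 7, 8, 10, 11

Step 2: Greedily match left vertices, then look for augmenting paths:
  Match 1 -- 6
  Match 2 -- 9
  Match 3 -- 7
  Match 4 -- 8
  Match 5 -- 10
  No augmenting path remains.

Step 3: Verify this is maximum:
  Matching size 5 = min(|L|, |R|) = min(5, 6), which is an upper bound, so this matching is maximum.

Maximum matching: {(1,6), (2,9), (3,7), (4,8), (5,10)}
Size: 5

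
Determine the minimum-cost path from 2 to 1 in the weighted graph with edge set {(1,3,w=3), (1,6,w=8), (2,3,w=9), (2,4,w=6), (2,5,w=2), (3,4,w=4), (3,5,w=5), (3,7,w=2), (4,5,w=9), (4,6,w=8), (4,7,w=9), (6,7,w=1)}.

Step 1: Build adjacency list with weights:
  1: 3(w=3), 6(w=8)
  2: 3(w=9), 4(w=6), 5(w=2)
  3: 1(w=3), 2(w=9), 4(w=4), 5(w=5), 7(w=2)
  4: 2(w=6), 3(w=4), 5(w=9), 6(w=8), 7(w=9)
  5: 2(w=2), 3(w=5), 4(w=9)
  6: 1(w=8), 4(w=8), 7(w=1)
  7: 3(w=2), 4(w=9), 6(w=1)

Step 2: Apply Dijkstra's algorithm from vertex 2:
  Visit vertex 2 (distance=0)
    Update dist[3] = 9
    Update dist[4] = 6
    Update dist[5] = 2
  Visit vertex 5 (distance=2)
    Update dist[3] = 7
  Visit vertex 4 (distance=6)
    Update dist[6] = 14
    Update dist[7] = 15
  Visit vertex 3 (distance=7)
    Update dist[1] = 10
    Update dist[7] = 9
  Visit vertex 7 (distance=9)
    Update dist[6] = 10
  Visit vertex 1 (distance=10)

Step 3: Shortest path: 2 -> 5 -> 3 -> 1
Total weight: 2 + 5 + 3 = 10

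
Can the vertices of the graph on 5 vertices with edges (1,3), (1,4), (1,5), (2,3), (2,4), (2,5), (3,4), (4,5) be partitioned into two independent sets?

Step 1: Attempt 2-coloring using BFS:
  Start at vertex 1, assign color 0
  Color vertex 3 with color 1 (neighbor of 1)
  Color vertex 4 with color 1 (neighbor of 1)
  Color vertex 5 with color 1 (neighbor of 1)
  Color vertex 2 with color 0 (neighbor of 3)

Step 2: Conflict found! Vertices 3 and 4 are adjacent but have the same color.
This means the graph contains an odd cycle.

The graph is NOT bipartite.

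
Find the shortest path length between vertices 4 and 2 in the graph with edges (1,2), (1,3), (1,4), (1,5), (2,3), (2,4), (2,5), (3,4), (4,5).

Step 1: Build adjacency list:
  1: 2, 3, 4, 5
  2: 1, 3, 4, 5
  3: 1, 2, 4
  4: 1, 2, 3, 5
  5: 1, 2, 4

Step 2: BFS from vertex 4 to find shortest path to 2:
  vertex 1 reached at distance 1
  vertex 2 reached at distance 1

Step 3: Shortest path: 4 -> 2
Path length: 1 edge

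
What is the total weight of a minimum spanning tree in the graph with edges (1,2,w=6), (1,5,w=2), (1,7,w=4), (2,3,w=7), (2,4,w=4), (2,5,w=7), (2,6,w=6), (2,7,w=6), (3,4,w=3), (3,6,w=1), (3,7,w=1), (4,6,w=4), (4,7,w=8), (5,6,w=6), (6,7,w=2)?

Apply Kruskal's algorithm (sort edges by weight, add if no cycle):

Sorted edges by weight:
  (3,6) w=1
  (3,7) w=1
  (1,5) w=2
  (6,7) w=2
  (3,4) w=3
  (1,7) w=4
  (2,4) w=4
  (4,6) w=4
  (1,2) w=6
  (2,6) w=6
  (2,7) w=6
  (5,6) w=6
  (2,3) w=7
  (2,5) w=7
  (4,7) w=8

Add edge (3,6) w=1 -- no cycle. Running total: 1
Add edge (3,7) w=1 -- no cycle. Running total: 2
Add edge (1,5) w=2 -- no cycle. Running total: 4
Skip edge (6,7) w=2 -- would create cycle
Add edge (3,4) w=3 -- no cycle. Running total: 7
Add edge (1,7) w=4 -- no cycle. Running total: 11
Add edge (2,4) w=4 -- no cycle. Running total: 15

MST edges: (3,6,w=1), (3,7,w=1), (1,5,w=2), (3,4,w=3), (1,7,w=4), (2,4,w=4)
Total MST weight: 1 + 1 + 2 + 3 + 4 + 4 = 15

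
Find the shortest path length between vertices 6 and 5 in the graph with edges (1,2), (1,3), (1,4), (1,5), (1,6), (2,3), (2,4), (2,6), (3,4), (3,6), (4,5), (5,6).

Step 1: Build adjacency list:
  1: 2, 3, 4, 5, 6
  2: 1, 3, 4, 6
  3: 1, 2, 4, 6
  4: 1, 2, 3, 5
  5: 1, 4, 6
  6: 1, 2, 3, 5

Step 2: BFS from vertex 6 to find shortest path to 5:
  vertex 1 reached at distance 1
  vertex 2 reached at distance 1
  vertex 3 reached at distance 1
  vertex 5 reached at distance 1

Step 3: Shortest path: 6 -> 5
Path length: 1 edge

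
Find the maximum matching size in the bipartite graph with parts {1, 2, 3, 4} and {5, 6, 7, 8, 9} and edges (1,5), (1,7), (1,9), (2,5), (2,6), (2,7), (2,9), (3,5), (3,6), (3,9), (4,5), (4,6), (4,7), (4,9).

Step 1: List the neighbors of each left vertex:
  1: 5, 7, 9
  2: 5, 6, 7, 9
  3: 5, 6, 9
  4: 5, 6, 7, 9

Step 2: Greedily match left vertices, then look for augmenting paths:
  Match 1 -- 5
  Match 2 -- 6
  Match 3 -- 9
  Match 4 -- 7
  No augmenting path remains.

Step 3: Verify this is maximum:
  Matching size 4 = min(|L|, |R|) = min(4, 5), which is an upper bound, so this matching is maximum.

Maximum matching: {(1,5), (2,6), (3,9), (4,7)}
Size: 4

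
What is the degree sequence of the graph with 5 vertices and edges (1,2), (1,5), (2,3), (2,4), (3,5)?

Step 1: Count edges incident to each vertex:
  deg(1) = 2 (neighbors: 2, 5)
  deg(2) = 3 (neighbors: 1, 3, 4)
  deg(3) = 2 (neighbors: 2, 5)
  deg(4) = 1 (neighbors: 2)
  deg(5) = 2 (neighbors: 1, 3)

Step 2: Sort degrees in non-increasing order:
  Degrees: [2, 3, 2, 1, 2] -> sorted: [3, 2, 2, 2, 1]

Degree sequence: [3, 2, 2, 2, 1]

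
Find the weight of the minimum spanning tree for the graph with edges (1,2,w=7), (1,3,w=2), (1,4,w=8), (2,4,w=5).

Apply Kruskal's algorithm (sort edges by weight, add if no cycle):

Sorted edges by weight:
  (1,3) w=2
  (2,4) w=5
  (1,2) w=7
  (1,4) w=8

Add edge (1,3) w=2 -- no cycle. Running total: 2
Add edge (2,4) w=5 -- no cycle. Running total: 7
Add edge (1,2) w=7 -- no cycle. Running total: 14

MST edges: (1,3,w=2), (2,4,w=5), (1,2,w=7)
Total MST weight: 2 + 5 + 7 = 14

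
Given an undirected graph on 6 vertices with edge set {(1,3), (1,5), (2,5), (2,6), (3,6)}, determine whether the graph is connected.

Step 1: Build adjacency list from edges:
  1: 3, 5
  2: 5, 6
  3: 1, 6
  4: (none)
  5: 1, 2
  6: 2, 3

Step 2: Run BFS/DFS from vertex 1:
  Visited: {1, 3, 5, 6, 2}
  Reached 5 of 6 vertices

Step 3: Only 5 of 6 vertices reached. Graph is disconnected.
Connected components: {1, 2, 3, 5, 6}, {4}
Answer: No, the graph is not connected (2 components).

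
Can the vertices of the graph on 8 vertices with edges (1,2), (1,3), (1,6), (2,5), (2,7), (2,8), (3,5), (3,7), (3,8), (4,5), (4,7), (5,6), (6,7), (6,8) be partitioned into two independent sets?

Step 1: Attempt 2-coloring using BFS:
  Start at vertex 1, assign color 0
  Color vertex 2 with color 1 (neighbor of 1)
  Color vertex 3 with color 1 (neighbor of 1)
  Color vertex 6 with color 1 (neighbor of 1)
  Color vertex 5 with color 0 (neighbor of 2)
  Color vertex 7 with color 0 (neighbor of 2)
  Color vertex 8 with color 0 (neighbor of 2)
  Color vertex 4 with color 1 (neighbor of 5)

Step 2: 2-coloring succeeded. No conflicts found.
  Set A (color 0): {1, 5, 7, 8}
  Set B (color 1): {2, 3, 4, 6}

The graph is bipartite with partition {1, 5, 7, 8}, {2, 3, 4, 6}.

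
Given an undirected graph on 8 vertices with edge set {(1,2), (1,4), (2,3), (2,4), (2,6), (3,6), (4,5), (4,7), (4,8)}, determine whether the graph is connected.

Step 1: Build adjacency list from edges:
  1: 2, 4
  2: 1, 3, 4, 6
  3: 2, 6
  4: 1, 2, 5, 7, 8
  5: 4
  6: 2, 3
  7: 4
  8: 4

Step 2: Run BFS/DFS from vertex 1:
  Visited: {1, 2, 4, 3, 6, 5, 7, 8}
  Reached 8 of 8 vertices

Step 3: All 8 vertices reached from vertex 1, so the graph is connected.
Answer: Yes, the graph is connected.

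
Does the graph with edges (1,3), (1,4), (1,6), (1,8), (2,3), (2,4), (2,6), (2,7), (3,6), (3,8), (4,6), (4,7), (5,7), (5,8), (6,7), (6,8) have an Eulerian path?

Step 1: Find the degree of each vertex:
  deg(1) = 4
  deg(2) = 4
  deg(3) = 4
  deg(4) = 4
  deg(5) = 2
  deg(6) = 6
  deg(7) = 4
  deg(8) = 4

Step 2: Count vertices with odd degree:
  All vertices have even degree (0 odd-degree vertices)

Step 3: Apply Euler's theorem:
  - Eulerian circuit exists iff graph is connected and all vertices have even degree
  - Eulerian path exists iff graph is connected and has 0 or 2 odd-degree vertices

Graph is connected with 0 odd-degree vertices.
Both Eulerian circuit and Eulerian path exist.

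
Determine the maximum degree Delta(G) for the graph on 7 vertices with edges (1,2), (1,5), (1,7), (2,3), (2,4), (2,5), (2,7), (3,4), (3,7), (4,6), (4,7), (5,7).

Step 1: Count edges incident to each vertex:
  deg(1) = 3 (neighbors: 2, 5, 7)
  deg(2) = 5 (neighbors: 1, 3, 4, 5, 7)
  deg(3) = 3 (neighbors: 2, 4, 7)
  deg(4) = 4 (neighbors: 2, 3, 6, 7)
  deg(5) = 3 (neighbors: 1, 2, 7)
  deg(6) = 1 (neighbors: 4)
  deg(7) = 5 (neighbors: 1, 2, 3, 4, 5)

Step 2: Find maximum:
  max(3, 5, 3, 4, 3, 1, 5) = 5 (vertex 2)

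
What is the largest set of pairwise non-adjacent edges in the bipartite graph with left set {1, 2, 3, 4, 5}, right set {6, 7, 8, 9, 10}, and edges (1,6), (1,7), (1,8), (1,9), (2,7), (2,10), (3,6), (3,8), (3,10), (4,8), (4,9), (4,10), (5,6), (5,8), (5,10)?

Step 1: List the neighbors of each left vertex:
  1: 6, 7, 8, 9
  2: 7, 10
  3: 6, 8, 10
  4: 8, 9, 10
  5: 6, 8, 10

Step 2: Greedily match left vertices, then look for augmenting paths:
  Match 1 -- 6
  Match 2 -- 7
  Match 3 -- 8
  Match 4 -- 9
  Match 5 -- 10
  No augmenting path remains.

Step 3: Verify this is maximum:
  Matching size 5 = min(|L|, |R|) = min(5, 5), which is an upper bound, so this matching is maximum.

Maximum matching: {(1,6), (2,7), (3,8), (4,9), (5,10)}
Size: 5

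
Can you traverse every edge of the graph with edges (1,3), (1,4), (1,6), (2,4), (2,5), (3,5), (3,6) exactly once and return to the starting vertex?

Step 1: Find the degree of each vertex:
  deg(1) = 3
  deg(2) = 2
  deg(3) = 3
  deg(4) = 2
  deg(5) = 2
  deg(6) = 2

Step 2: Count vertices with odd degree:
  Odd-degree vertices: 1, 3 (2 total)

Step 3: Apply Euler's theorem:
  - Eulerian circuit exists iff graph is connected and all vertices have even degree
  - Eulerian path exists iff graph is connected and has 0 or 2 odd-degree vertices

Graph is connected with exactly 2 odd-degree vertices (1, 3).
Eulerian path exists (starting and ending at the odd-degree vertices), but no Eulerian circuit.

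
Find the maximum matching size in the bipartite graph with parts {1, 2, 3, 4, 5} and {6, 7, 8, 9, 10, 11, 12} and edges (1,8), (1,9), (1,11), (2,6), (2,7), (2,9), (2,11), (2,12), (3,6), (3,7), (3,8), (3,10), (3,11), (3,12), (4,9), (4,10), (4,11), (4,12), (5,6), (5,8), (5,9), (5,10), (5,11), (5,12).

Step 1: List the neighbors of each left vertex:
  1: 8, 9, 11
  2: 6, 7, 9, 11, 12
  3: 6, 7, 8, 10, 11, 12
  4: 9, 10, 11, 12
  5: 6, 8, 9, 10, 11, 12

Step 2: Greedily match left vertices, then look for augmenting paths:
  Match 1 -- 8
  Match 2 -- 6
  Match 3 -- 7
  Match 4 -- 9
  Match 5 -- 10
  No augmenting path remains.

Step 3: Verify this is maximum:
  Matching size 5 = min(|L|, |R|) = min(5, 7), which is an upper bound, so this matching is maximum.

Maximum matching: {(1,8), (2,6), (3,7), (4,9), (5,10)}
Size: 5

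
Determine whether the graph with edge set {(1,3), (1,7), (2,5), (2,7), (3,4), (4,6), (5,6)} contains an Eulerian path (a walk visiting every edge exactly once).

Step 1: Find the degree of each vertex:
  deg(1) = 2
  deg(2) = 2
  deg(3) = 2
  deg(4) = 2
  deg(5) = 2
  deg(6) = 2
  deg(7) = 2

Step 2: Count vertices with odd degree:
  All vertices have even degree (0 odd-degree vertices)

Step 3: Apply Euler's theorem:
  - Eulerian circuit exists iff graph is connected and all vertices have even degree
  - Eulerian path exists iff graph is connected and has 0 or 2 odd-degree vertices

Graph is connected with 0 odd-degree vertices.
Both Eulerian circuit and Eulerian path exist.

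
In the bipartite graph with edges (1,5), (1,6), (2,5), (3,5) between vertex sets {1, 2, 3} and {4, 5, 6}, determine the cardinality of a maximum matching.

Step 1: List the neighbors of each left vertex:
  1: 5, 6
  2: 5
  3: 5

Step 2: Greedily match left vertices, then look for augmenting paths:
  Match 1 -- 6
  Match 2 -- 5
  No augmenting path remains.

Step 3: Verify this is maximum:
  Matching has size 2. The vertex set {1, 5} covers every edge and has size 2; any matching has at most one edge per cover vertex, so 2 is maximum (König's theorem).

Maximum matching: {(1,6), (2,5)}
Size: 2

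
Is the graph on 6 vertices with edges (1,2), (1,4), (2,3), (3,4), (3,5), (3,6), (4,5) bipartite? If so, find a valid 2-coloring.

Step 1: Attempt 2-coloring using BFS:
  Start at vertex 1, assign color 0
  Color vertex 2 with color 1 (neighbor of 1)
  Color vertex 4 with color 1 (neighbor of 1)
  Color vertex 3 with color 0 (neighbor of 2)
  Color vertex 5 with color 0 (neighbor of 4)

Step 2: Conflict found! Vertices 3 and 5 are adjacent but have the same color.
This means the graph contains an odd cycle.

The graph is NOT bipartite.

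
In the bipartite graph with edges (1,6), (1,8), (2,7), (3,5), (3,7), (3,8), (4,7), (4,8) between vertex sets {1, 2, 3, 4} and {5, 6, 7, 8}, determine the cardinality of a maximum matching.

Step 1: List the neighbors of each left vertex:
  1: 6, 8
  2: 7
  3: 5, 7, 8
  4: 7, 8

Step 2: Greedily match left vertices, then look for augmenting paths:
  Match 1 -- 6
  Match 2 -- 7
  Match 3 -- 5
  Match 4 -- 8
  No augmenting path remains.

Step 3: Verify this is maximum:
  Matching size 4 = min(|L|, |R|) = min(4, 4), which is an upper bound, so this matching is maximum.

Maximum matching: {(1,6), (2,7), (3,5), (4,8)}
Size: 4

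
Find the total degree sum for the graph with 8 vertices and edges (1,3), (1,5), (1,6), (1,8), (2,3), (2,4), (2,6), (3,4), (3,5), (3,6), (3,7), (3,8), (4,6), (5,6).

Step 1: Count edges incident to each vertex:
  deg(1) = 4 (neighbors: 3, 5, 6, 8)
  deg(2) = 3 (neighbors: 3, 4, 6)
  deg(3) = 7 (neighbors: 1, 2, 4, 5, 6, 7, 8)
  deg(4) = 3 (neighbors: 2, 3, 6)
  deg(5) = 3 (neighbors: 1, 3, 6)
  deg(6) = 5 (neighbors: 1, 2, 3, 4, 5)
  deg(7) = 1 (neighbors: 3)
  deg(8) = 2 (neighbors: 1, 3)

Step 2: Sum all degrees:
  4 + 3 + 7 + 3 + 3 + 5 + 1 + 2 = 28

Verification: sum of degrees = 2 * |E| = 2 * 14 = 28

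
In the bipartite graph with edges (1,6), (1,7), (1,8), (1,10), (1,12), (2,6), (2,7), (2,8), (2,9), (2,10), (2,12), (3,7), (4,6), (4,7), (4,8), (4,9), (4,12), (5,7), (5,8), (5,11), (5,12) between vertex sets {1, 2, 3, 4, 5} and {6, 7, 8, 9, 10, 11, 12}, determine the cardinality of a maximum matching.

Step 1: List the neighbors of each left vertex:
  1: 6, 7, 8, 10, 12
  2: 6, 7, 8, 9, 10, 12
  3: 7
  4: 6, 7, 8, 9, 12
  5: 7, 8, 11, 12

Step 2: Greedily match left vertices, then look for augmenting paths:
  Match 1 -- 6
  Match 2 -- 9
  Match 3 -- 7
  Match 4 -- 8
  Match 5 -- 11
  No augmenting path remains.

Step 3: Verify this is maximum:
  Matching size 5 = min(|L|, |R|) = min(5, 7), which is an upper bound, so this matching is maximum.

Maximum matching: {(1,6), (2,9), (3,7), (4,8), (5,11)}
Size: 5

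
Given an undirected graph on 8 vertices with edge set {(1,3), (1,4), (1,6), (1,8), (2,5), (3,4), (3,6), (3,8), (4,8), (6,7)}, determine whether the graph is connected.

Step 1: Build adjacency list from edges:
  1: 3, 4, 6, 8
  2: 5
  3: 1, 4, 6, 8
  4: 1, 3, 8
  5: 2
  6: 1, 3, 7
  7: 6
  8: 1, 3, 4

Step 2: Run BFS/DFS from vertex 1:
  Visited: {1, 3, 4, 6, 8, 7}
  Reached 6 of 8 vertices

Step 3: Only 6 of 8 vertices reached. Graph is disconnected.
Connected components: {1, 3, 4, 6, 7, 8}, {2, 5}
Answer: No, the graph is not connected (2 components).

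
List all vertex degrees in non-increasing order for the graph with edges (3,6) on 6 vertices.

Step 1: Count edges incident to each vertex:
  deg(1) = 0 (neighbors: none)
  deg(2) = 0 (neighbors: none)
  deg(3) = 1 (neighbors: 6)
  deg(4) = 0 (neighbors: none)
  deg(5) = 0 (neighbors: none)
  deg(6) = 1 (neighbors: 3)

Step 2: Sort degrees in non-increasing order:
  Degrees: [0, 0, 1, 0, 0, 1] -> sorted: [1, 1, 0, 0, 0, 0]

Degree sequence: [1, 1, 0, 0, 0, 0]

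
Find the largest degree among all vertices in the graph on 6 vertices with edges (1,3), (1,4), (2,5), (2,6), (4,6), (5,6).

Step 1: Count edges incident to each vertex:
  deg(1) = 2 (neighbors: 3, 4)
  deg(2) = 2 (neighbors: 5, 6)
  deg(3) = 1 (neighbors: 1)
  deg(4) = 2 (neighbors: 1, 6)
  deg(5) = 2 (neighbors: 2, 6)
  deg(6) = 3 (neighbors: 2, 4, 5)

Step 2: Find maximum:
  max(2, 2, 1, 2, 2, 3) = 3 (vertex 6)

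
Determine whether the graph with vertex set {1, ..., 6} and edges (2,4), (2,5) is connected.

Step 1: Build adjacency list from edges:
  1: (none)
  2: 4, 5
  3: (none)
  4: 2
  5: 2
  6: (none)

Step 2: Run BFS/DFS from vertex 1:
  Visited: {1}
  Reached 1 of 6 vertices

Step 3: Only 1 of 6 vertices reached. Graph is disconnected.
Connected components: {1}, {2, 4, 5}, {3}, {6}
Answer: No, the graph is not connected (4 components).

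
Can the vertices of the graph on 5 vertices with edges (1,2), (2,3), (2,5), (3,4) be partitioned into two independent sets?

Step 1: Attempt 2-coloring using BFS:
  Start at vertex 1, assign color 0
  Color vertex 2 with color 1 (neighbor of 1)
  Color vertex 3 with color 0 (neighbor of 2)
  Color vertex 5 with color 0 (neighbor of 2)
  Color vertex 4 with color 1 (neighbor of 3)

Step 2: 2-coloring succeeded. No conflicts found.
  Set A (color 0): {1, 3, 5}
  Set B (color 1): {2, 4}

The graph is bipartite with partition {1, 3, 5}, {2, 4}.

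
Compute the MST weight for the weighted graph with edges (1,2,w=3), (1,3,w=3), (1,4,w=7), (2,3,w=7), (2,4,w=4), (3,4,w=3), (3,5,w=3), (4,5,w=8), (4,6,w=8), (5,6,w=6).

Apply Kruskal's algorithm (sort edges by weight, add if no cycle):

Sorted edges by weight:
  (1,3) w=3
  (1,2) w=3
  (3,5) w=3
  (3,4) w=3
  (2,4) w=4
  (5,6) w=6
  (1,4) w=7
  (2,3) w=7
  (4,5) w=8
  (4,6) w=8

Add edge (1,3) w=3 -- no cycle. Running total: 3
Add edge (1,2) w=3 -- no cycle. Running total: 6
Add edge (3,5) w=3 -- no cycle. Running total: 9
Add edge (3,4) w=3 -- no cycle. Running total: 12
Skip edge (2,4) w=4 -- would create cycle
Add edge (5,6) w=6 -- no cycle. Running total: 18

MST edges: (1,3,w=3), (1,2,w=3), (3,5,w=3), (3,4,w=3), (5,6,w=6)
Total MST weight: 3 + 3 + 3 + 3 + 6 = 18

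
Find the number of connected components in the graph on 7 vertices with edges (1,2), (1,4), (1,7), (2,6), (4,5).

Step 1: Build adjacency list from edges:
  1: 2, 4, 7
  2: 1, 6
  3: (none)
  4: 1, 5
  5: 4
  6: 2
  7: 1

Step 2: Run BFS/DFS from vertex 1:
  Visited: {1, 2, 4, 7, 6, 5}
  Reached 6 of 7 vertices

Step 3: Only 6 of 7 vertices reached. Graph is disconnected.
Connected components: {1, 2, 4, 5, 6, 7}, {3}
Number of connected components: 2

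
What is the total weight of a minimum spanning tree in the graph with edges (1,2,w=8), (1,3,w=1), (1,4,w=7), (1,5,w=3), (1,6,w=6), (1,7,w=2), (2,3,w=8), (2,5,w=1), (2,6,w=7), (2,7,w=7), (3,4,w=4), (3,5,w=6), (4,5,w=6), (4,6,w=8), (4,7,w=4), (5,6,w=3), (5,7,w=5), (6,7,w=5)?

Apply Kruskal's algorithm (sort edges by weight, add if no cycle):

Sorted edges by weight:
  (1,3) w=1
  (2,5) w=1
  (1,7) w=2
  (1,5) w=3
  (5,6) w=3
  (3,4) w=4
  (4,7) w=4
  (5,7) w=5
  (6,7) w=5
  (1,6) w=6
  (3,5) w=6
  (4,5) w=6
  (1,4) w=7
  (2,6) w=7
  (2,7) w=7
  (1,2) w=8
  (2,3) w=8
  (4,6) w=8

Add edge (1,3) w=1 -- no cycle. Running total: 1
Add edge (2,5) w=1 -- no cycle. Running total: 2
Add edge (1,7) w=2 -- no cycle. Running total: 4
Add edge (1,5) w=3 -- no cycle. Running total: 7
Add edge (5,6) w=3 -- no cycle. Running total: 10
Add edge (3,4) w=4 -- no cycle. Running total: 14

MST edges: (1,3,w=1), (2,5,w=1), (1,7,w=2), (1,5,w=3), (5,6,w=3), (3,4,w=4)
Total MST weight: 1 + 1 + 2 + 3 + 3 + 4 = 14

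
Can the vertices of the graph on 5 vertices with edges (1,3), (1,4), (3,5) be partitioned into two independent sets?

Step 1: Attempt 2-coloring using BFS:
  Start at vertex 1, assign color 0
  Color vertex 3 with color 1 (neighbor of 1)
  Color vertex 4 with color 1 (neighbor of 1)
  Color vertex 5 with color 0 (neighbor of 3)
  Start new component at vertex 2, assign color 0

Step 2: 2-coloring succeeded. No conflicts found.
  Set A (color 0): {1, 2, 5}
  Set B (color 1): {3, 4}

The graph is bipartite with partition {1, 2, 5}, {3, 4}.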